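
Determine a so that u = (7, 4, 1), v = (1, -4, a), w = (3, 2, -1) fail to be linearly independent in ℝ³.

a = 23

The vectors are dependent exactly when the determinant of the matrix with rows u, v, w vanishes.
The determinant works out to 46 - 2*a.
Solving 46 - 2*a = 0 yields a = 23.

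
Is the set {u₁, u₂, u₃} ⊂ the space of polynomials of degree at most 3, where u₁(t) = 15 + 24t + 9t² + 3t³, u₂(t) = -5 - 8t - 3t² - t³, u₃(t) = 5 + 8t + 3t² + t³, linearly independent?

Write each element as a coordinate vector in ℝ⁴ using {1, t, …, t³}.
One vector is a scalar multiple of another, so the set is dependent.

linearly dependent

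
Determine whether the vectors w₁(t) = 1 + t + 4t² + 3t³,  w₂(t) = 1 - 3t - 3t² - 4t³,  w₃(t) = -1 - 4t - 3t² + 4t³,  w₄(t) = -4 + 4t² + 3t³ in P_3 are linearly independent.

Write each element as a coordinate vector in ℝ⁴ using {1, t, …, t³}.
Place the vectors as rows of a 4×4 matrix and reduce to echelon form.
The reduction yields 4 nonzero rows, so the rank is 4.
Since rank = 4 (the number of vectors), the set is linearly independent.

linearly independent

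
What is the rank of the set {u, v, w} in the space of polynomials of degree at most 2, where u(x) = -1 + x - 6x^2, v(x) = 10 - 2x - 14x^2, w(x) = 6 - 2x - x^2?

rank 2

Represent each element by its coordinate vector in ℝ³.
Put the 3×3 matrix [u|v|w] into echelon form.
There are 2 pivot columns, so rank = 2.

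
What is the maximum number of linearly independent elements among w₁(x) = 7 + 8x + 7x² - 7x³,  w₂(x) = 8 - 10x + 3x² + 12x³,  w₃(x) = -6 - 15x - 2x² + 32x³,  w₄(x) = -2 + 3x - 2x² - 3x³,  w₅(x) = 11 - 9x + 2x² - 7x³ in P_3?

4

Represent each element by its coordinate vector in ℝ⁴.
Apply Gaussian elimination to the matrix whose rows are w₁, w₂, w₃, w₄, w₅.
There are 4 pivot columns, so rank = 4.
(With 5 elements in a 4-dimensional space the rank is at most 4.)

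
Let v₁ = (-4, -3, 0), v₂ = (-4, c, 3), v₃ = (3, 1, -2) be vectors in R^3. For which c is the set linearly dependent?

Dependence holds iff the 3×3 matrix [v₁ v₂ v₃] is singular.
Cofactor expansion gives det = 8*c + 9.
This vanishes exactly when c = -9/8.

c = -9/8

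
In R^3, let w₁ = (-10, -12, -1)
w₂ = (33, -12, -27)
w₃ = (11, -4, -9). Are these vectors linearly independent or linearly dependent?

Row-reduce the matrix whose columns are w₁, w₂, w₃.
The reduction yields 2 nonzero rows, so the rank is 2.
Since rank 2 < 3, the set is linearly dependent.
Indeed w₂ - 3w₃ = 0.

linearly dependent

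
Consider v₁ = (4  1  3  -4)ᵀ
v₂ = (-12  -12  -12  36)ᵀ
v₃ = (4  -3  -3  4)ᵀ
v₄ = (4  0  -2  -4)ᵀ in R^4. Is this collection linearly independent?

Form the 4×4 matrix with these as columns; its determinant is 0.
A zero determinant means the columns are linearly dependent.
Indeed 3v₁ + v₂ - 3v₃ + 3v₄ = 0.

linearly dependent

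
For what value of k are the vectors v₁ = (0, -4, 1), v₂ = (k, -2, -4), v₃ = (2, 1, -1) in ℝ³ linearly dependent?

The set is linearly dependent precisely when det[v₁; v₂; v₃] = 0.
Cofactor expansion gives det = 36 - 3*k.
This vanishes exactly when k = 12.

k = 12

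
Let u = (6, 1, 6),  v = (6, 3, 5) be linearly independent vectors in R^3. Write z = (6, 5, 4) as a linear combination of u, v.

Since u, v are independent, the coefficients expressing z are uniquely determined by a linear system.
The system has the unique solution (a₁, a₂) = (-1, 2).

z = -u + 2v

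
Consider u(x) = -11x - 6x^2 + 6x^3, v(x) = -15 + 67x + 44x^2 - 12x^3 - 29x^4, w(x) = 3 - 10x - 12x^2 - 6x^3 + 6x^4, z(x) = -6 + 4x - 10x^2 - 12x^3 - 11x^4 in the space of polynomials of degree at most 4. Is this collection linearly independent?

linearly dependent

Write each element as a coordinate vector in ℝ⁵ using {1, x, …, x^4}.
Place the vectors as rows of a 4×5 matrix and reduce to echelon form.
The reduction yields 3 nonzero rows, so the rank is 3.
Since rank 3 < 4, the set is linearly dependent.
Indeed 3u + v + 3w - z = 0.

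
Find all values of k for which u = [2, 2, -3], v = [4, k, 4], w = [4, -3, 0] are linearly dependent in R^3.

k = -23/3

Place the vectors as rows of a 3×3 matrix; dependence ⇔ determinant zero.
Cofactor expansion gives det = 12*k + 92.
Solving 12*k + 92 = 0 yields k = -23/3.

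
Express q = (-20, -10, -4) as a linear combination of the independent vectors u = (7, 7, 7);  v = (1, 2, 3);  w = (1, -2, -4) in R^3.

Since u, v, w are independent, the coefficients expressing q are uniquely determined by a linear system.
Row-reducing the augmented matrix gives the unique coefficients (α₁, α₂, α₃) = (-2, -2, -4).

q = -2u - 2v - 4w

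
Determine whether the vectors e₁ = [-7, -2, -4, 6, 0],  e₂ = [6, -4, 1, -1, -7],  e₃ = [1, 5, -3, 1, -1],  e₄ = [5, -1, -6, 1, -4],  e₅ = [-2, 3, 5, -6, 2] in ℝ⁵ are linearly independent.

linearly independent

Row-reduce the matrix whose columns are e₁, e₂, e₃, e₄, e₅.
The reduction yields 5 nonzero rows, so the rank is 5.
Since rank = 5 (the number of vectors), the set is linearly independent.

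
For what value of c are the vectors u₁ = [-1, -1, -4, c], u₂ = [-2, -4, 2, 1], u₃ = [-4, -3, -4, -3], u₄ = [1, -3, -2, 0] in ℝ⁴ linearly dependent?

The set is linearly dependent precisely when det[u₁; u₂; u₃; u₄] = 0.
Expanding, det = -90*c - 198.
Solving -90*c - 198 = 0 yields c = -11/5.

c = -11/5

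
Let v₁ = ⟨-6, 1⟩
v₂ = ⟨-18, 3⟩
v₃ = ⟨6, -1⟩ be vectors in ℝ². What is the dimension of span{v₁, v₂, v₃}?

Form the matrix with v₁, v₂, v₃ as columns and reduce.
Reduction leaves 1 leading entry, giving rank 1.
(With 3 elements in a 2-dimensional space the rank is at most 2.)

dim = 1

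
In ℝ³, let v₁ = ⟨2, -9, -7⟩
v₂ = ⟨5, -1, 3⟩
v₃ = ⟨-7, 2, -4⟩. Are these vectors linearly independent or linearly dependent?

linearly independent

Row-reduce the matrix whose columns are v₁, v₂, v₃.
The reduction yields 3 nonzero rows, so the rank is 3.
Since rank = 3 (the number of vectors), the set is linearly independent.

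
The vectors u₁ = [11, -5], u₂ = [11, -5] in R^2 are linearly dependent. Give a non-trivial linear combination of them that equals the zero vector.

u₁ - u₂ = 0

Write the vectors as columns of a matrix and find a nonzero vector in its null space.
A generator of the null space is (1, -1).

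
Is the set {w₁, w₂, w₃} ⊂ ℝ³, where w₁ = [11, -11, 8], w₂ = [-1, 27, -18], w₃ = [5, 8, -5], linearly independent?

Row-reduce the matrix whose columns are w₁, w₂, w₃.
The reduction yields 2 nonzero rows, so the rank is 2.
Since rank 2 < 3, the set is linearly dependent.
Indeed w₁ + w₂ - 2w₃ = 0.

linearly dependent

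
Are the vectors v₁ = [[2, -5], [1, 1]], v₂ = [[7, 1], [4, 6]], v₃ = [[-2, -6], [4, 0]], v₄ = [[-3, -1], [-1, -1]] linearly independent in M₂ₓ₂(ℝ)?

linearly independent

Write each element as a coordinate vector in ℝ⁴ using {E₁₁, E₁₂, E₂₁, E₂₂}.
Form the 4×4 matrix with these as columns; its determinant is 256.
A nonzero determinant means the columns are linearly independent.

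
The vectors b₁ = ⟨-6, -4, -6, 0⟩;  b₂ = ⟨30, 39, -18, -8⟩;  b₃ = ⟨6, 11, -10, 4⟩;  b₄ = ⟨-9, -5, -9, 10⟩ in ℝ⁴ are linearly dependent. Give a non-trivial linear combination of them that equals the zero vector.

Set up α₁b₁ + … + α₄b₄ = 0 and solve the homogeneous system.
One solution (up to scaling) is (1, -1, 3, -2).

b₁ - b₂ + 3b₃ - 2b₄ = 0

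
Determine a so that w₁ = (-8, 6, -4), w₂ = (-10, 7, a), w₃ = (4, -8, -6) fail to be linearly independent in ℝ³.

a = -29/5

The set is linearly dependent precisely when det[w₁; w₂; w₃] = 0.
Expanding, det = -40*a - 232.
Solving -40*a - 232 = 0 yields a = -29/5.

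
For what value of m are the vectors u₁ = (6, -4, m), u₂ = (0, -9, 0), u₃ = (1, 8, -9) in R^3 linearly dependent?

Dependence holds iff the 3×3 matrix [u₁ u₂ u₃] is singular.
Expanding, det = 9*m + 486.
Solving 9*m + 486 = 0 yields m = -54.

m = -54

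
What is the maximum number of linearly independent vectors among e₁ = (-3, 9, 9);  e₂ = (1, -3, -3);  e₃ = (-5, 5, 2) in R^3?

Apply Gaussian elimination to the matrix whose rows are e₁, e₂, e₃.
The echelon form has 2 nonzero rows, so the rank is 2.

2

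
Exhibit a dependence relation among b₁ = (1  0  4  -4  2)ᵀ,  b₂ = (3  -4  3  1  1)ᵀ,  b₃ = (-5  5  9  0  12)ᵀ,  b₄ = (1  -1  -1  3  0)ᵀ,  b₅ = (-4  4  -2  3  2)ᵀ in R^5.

2b₁ + 2b₂ - b₃ - b₄ + 3b₅ = 0

Set up α₁b₁ + … + α₅b₅ = 0 and solve the homogeneous system.
The free variable yields coefficients (2, 2, -1, -1, 3) (any nonzero multiple also works).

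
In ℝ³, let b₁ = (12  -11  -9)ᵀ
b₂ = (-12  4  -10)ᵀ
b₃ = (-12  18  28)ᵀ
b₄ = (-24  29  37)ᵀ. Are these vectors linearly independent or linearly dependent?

There are 4 vectors in a 3-dimensional space, so they cannot be linearly independent.

linearly dependent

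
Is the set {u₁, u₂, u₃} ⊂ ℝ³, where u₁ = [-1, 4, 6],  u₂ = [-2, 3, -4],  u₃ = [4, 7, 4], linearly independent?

Form the 3×3 matrix with these as columns; its determinant is -228.
A nonzero determinant means the columns are linearly independent.

linearly independent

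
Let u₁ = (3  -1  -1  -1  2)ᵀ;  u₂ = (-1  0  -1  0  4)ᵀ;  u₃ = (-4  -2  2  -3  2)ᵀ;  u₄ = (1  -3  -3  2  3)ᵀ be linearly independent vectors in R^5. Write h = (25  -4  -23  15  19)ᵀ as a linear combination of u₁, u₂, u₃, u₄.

h = 3u₁ + 3u₂ - 4u₃ + 3u₄

Solve the system with u₁, u₂, u₃, u₄ as columns and h as the right-hand side.
Row-reducing the augmented matrix gives the unique coefficients (α₁, …, α₄) = (3, 3, -4, 3).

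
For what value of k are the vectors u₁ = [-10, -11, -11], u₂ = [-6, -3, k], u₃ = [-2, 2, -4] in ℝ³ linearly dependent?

k = -57/7

The set is linearly dependent precisely when det[u₁; u₂; u₃] = 0.
Expanding, det = 42*k + 342.
Setting this to zero gives k = -57/7.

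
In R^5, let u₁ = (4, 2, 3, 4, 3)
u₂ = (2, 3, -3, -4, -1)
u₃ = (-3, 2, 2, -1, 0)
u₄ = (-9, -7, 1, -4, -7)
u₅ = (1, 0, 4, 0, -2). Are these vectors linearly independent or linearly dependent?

linearly dependent

The matrix [u₁|u₂|u₃|u₄|u₅] has determinant 0.
A zero determinant means the columns are linearly dependent.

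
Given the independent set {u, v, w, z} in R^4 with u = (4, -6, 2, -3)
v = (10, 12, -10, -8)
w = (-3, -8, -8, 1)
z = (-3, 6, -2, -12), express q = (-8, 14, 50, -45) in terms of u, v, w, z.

Solve the system with u, v, w, z as columns and q as the right-hand side.
Row-reducing the augmented matrix gives the unique coefficients (α₁, …, α₄) = (3, -2, -4, 4).

q = 3u - 2v - 4w + 4z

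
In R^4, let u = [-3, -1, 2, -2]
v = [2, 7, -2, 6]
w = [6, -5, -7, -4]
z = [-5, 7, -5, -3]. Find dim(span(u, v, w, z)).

Row-reduce the 4×4 matrix with these as rows.
Reduction leaves 4 leading entries, giving rank 4.

dim = 4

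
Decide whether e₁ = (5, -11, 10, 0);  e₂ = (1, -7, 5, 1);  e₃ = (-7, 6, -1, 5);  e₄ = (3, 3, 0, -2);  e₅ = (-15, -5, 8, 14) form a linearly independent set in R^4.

linearly dependent

There are 5 vectors in a 4-dimensional space, so they cannot be linearly independent.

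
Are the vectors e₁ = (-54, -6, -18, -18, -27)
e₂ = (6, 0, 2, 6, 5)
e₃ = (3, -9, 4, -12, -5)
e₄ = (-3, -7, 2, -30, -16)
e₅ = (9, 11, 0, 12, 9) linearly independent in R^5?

Row-reduce the matrix whose columns are e₁, e₂, e₃, e₄, e₅.
The reduction yields 3 nonzero rows, so the rank is 3.
Since rank 3 < 5, the set is linearly dependent.

linearly dependent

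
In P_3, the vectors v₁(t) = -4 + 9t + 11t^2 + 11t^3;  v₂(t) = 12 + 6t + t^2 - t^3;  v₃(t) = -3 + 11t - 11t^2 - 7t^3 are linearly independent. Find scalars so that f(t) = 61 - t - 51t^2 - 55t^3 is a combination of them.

Work in coordinates with respect to the standard basis {1, t, …, t^3}.
Write f = c₁v₁ + … + c₃v₃ and equate components.
Back-substitution yields (c₁, c₂, c₃) = (-4, 4, 1).

f = -4v₁ + 4v₂ + v₃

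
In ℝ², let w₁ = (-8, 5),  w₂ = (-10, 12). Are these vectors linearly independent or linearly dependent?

linearly independent

Place the vectors as rows of a 2×2 matrix and reduce to echelon form.
The reduction yields 2 nonzero rows, so the rank is 2.
Since rank = 2 (the number of vectors), the set is linearly independent.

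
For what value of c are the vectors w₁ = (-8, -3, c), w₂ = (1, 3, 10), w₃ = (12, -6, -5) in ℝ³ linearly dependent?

c = -35/2

Dependence holds iff the 3×3 matrix [w₁ w₂ w₃] is singular.
Cofactor expansion gives det = -42*c - 735.
Solving -42*c - 735 = 0 yields c = -35/2.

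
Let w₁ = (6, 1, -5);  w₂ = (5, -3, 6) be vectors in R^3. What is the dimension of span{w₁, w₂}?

dim = 2

Row-reduce the 2×3 matrix with these as rows.
The echelon form has 2 nonzero rows, so the rank is 2.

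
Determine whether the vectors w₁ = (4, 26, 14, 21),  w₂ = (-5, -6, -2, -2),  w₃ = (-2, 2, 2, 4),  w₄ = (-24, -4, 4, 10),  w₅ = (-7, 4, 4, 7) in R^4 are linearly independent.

There are 5 vectors in a 4-dimensional space, so they cannot be linearly independent.

linearly dependent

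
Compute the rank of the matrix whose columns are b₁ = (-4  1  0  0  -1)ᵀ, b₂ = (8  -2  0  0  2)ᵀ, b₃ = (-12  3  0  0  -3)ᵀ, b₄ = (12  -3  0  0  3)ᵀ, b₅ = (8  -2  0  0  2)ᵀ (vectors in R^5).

rank 1

Form the matrix with b₁, b₂, b₃, b₄, b₅ as columns and reduce.
Reduction leaves 1 leading entry, giving rank 1.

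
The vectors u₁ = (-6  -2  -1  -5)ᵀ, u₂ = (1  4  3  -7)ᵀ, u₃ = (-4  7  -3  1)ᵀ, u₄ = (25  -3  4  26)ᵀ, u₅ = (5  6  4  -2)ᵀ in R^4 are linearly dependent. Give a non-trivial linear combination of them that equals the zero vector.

3u₁ + 2u₂ + u₃ + u₄ - u₅ = 0

Write the vectors as columns of a matrix and find a nonzero vector in its null space.
A generator of the null space is (3, 2, 1, 1, -1).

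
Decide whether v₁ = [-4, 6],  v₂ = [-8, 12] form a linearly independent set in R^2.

One vector is a scalar multiple of another, so the set is dependent.

linearly dependent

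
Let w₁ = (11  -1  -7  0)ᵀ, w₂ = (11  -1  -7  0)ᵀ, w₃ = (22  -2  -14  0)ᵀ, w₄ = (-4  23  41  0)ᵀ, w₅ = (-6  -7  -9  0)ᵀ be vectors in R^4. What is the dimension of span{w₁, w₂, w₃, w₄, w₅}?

dim = 2

Put the 4×5 matrix [w₁|w₂|w₃|w₄|w₅] into echelon form.
There are 2 pivot columns, so rank = 2.
(With 5 elements in a 4-dimensional space the rank is at most 4.)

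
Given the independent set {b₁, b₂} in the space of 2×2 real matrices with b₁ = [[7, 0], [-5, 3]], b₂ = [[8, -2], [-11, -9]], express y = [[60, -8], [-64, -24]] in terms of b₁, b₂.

Identify each element with its coordinate vector in ℝ⁴ via {E₁₁, E₁₂, E₂₁, E₂₂}.
Write y = c₁b₁ + c₂b₂ and equate components.
The system has the unique solution (c₁, c₂) = (4, 4).

y = 4b₁ + 4b₂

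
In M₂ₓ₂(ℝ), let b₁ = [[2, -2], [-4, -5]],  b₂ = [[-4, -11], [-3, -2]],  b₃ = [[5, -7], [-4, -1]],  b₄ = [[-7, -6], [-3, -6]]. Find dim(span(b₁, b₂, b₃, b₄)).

3

Pass to coordinate vectors with respect to the basis {E₁₁, E₁₂, E₂₁, E₂₂}.
Row-reduce the 4×4 matrix with these as rows.
Reduction leaves 3 leading entries, giving rank 3.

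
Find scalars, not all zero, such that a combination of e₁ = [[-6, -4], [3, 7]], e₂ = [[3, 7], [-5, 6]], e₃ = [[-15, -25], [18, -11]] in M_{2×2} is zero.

Write each element as a vector in ℝ⁴ using {E₁₁, E₁₂, E₂₁, E₂₂}.
Row-reduce the matrix with e₁, e₂, e₃ as columns; the null space gives the coefficients.
The free variable yields coefficients (1, -3, -1) (any nonzero multiple also works).

e₁ - 3e₂ - e₃ = 0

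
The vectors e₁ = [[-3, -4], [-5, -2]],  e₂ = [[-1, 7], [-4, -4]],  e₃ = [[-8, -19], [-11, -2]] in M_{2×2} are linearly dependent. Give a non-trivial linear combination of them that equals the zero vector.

Write each element as a vector in ℝ⁴ using {E₁₁, E₁₂, E₂₁, E₂₂}.
Write the vectors as columns of a matrix and find a nonzero vector in its null space.
One solution (up to scaling) is (3, -1, -1).

3e₁ - e₂ - e₃ = 0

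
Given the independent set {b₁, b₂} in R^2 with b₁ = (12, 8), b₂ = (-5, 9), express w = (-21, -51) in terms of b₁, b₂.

w = -3b₁ - 3b₂

Set up the augmented matrix [b₁ | b₂ | w] and row-reduce.
The system has the unique solution (α₁, α₂) = (-3, -3).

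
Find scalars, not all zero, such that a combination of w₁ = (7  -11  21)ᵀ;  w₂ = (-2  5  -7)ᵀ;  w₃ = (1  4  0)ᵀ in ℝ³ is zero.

Write the vectors as columns of a matrix and find a nonzero vector in its null space.
A generator of the null space is (1, 3, -1).

w₁ + 3w₂ - w₃ = 0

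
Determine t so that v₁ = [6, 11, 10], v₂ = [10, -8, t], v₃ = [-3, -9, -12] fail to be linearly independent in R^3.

t = -36

The vectors are dependent exactly when the determinant of the matrix with rows v₁, v₂, v₃ vanishes.
Cofactor expansion gives det = 21*t + 756.
Setting this to zero gives t = -36.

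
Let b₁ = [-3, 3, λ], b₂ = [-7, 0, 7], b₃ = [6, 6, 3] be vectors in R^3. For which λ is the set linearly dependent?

Dependence holds iff the 3×3 matrix [b₁ b₂ b₃] is singular.
The determinant works out to 315 - 42*λ.
Solving 315 - 42*λ = 0 yields λ = 15/2.

λ = 15/2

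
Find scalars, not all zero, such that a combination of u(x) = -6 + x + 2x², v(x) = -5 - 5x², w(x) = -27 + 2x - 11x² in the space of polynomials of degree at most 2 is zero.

Write each element as a vector in ℝ³ using {1, x, x²}.
Solve the homogeneous system with u, v, w as columns by row-reducing the coefficient matrix.
A generator of the null space is (2, 3, -1).

2u + 3v - w = 0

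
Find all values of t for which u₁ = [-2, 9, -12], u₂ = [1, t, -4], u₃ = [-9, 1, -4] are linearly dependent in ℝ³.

The set is linearly dependent precisely when det[u₁; u₂; u₃] = 0.
The determinant works out to 340 - 100*t.
Solving 340 - 100*t = 0 yields t = 17/5.

t = 17/5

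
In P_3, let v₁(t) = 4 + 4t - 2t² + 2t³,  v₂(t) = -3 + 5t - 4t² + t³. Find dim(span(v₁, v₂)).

Use coordinates relative to {1, t, …, t³}.
Put the 4×2 matrix [v₁|v₂] into echelon form.
The echelon form has 2 nonzero rows, so the rank is 2.

2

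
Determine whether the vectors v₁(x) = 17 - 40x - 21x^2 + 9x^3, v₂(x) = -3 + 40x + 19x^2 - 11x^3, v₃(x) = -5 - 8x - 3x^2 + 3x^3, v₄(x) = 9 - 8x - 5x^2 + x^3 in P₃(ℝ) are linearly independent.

Take coordinates with respect to the standard basis {1, x, …, x^3}.
Row-reduce the matrix whose columns are v₁, v₂, v₃, v₄.
The reduction yields 2 nonzero rows, so the rank is 2.
Since rank 2 < 4, the set is linearly dependent.
Indeed 2v₁ + 3v₂ + 5v₃ = 0.

linearly dependent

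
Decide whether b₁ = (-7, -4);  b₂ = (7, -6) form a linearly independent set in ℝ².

The matrix [b₁|b₂] has determinant 70.
A nonzero determinant means the columns are linearly independent.

linearly independent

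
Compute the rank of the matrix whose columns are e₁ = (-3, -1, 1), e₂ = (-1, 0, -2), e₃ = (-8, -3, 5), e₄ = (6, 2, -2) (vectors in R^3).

Put the 3×4 matrix [e₁|e₂|e₃|e₄] into echelon form.
Reduction leaves 2 leading entries, giving rank 2.
(With 4 elements in a 3-dimensional space the rank is at most 3.)

rank 2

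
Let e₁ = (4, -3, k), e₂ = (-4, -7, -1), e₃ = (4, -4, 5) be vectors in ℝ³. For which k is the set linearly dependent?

The vectors are dependent exactly when the determinant of the matrix with rows e₁, e₂, e₃ vanishes.
The determinant works out to 44*k - 204.
This vanishes exactly when k = 51/11.

k = 51/11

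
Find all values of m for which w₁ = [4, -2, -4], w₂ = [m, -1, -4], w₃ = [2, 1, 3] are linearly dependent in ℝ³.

The set is linearly dependent precisely when det[w₁; w₂; w₃] = 0.
Expanding, det = 2*m + 12.
This vanishes exactly when m = -6.

m = -6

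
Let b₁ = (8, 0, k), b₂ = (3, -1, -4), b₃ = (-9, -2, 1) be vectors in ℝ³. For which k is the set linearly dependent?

k = -24/5

Dependence holds iff the 3×3 matrix [b₁ b₂ b₃] is singular.
Expanding, det = -15*k - 72.
Setting this to zero gives k = -24/5.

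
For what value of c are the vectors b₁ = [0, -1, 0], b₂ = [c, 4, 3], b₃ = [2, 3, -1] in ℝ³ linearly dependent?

The set is linearly dependent precisely when det[b₁; b₂; b₃] = 0.
The determinant works out to -c - 6.
Solving -c - 6 = 0 yields c = -6.

c = -6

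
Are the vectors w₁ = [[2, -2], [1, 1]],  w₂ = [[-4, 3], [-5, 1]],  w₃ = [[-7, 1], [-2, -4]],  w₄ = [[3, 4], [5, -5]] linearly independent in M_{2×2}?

linearly independent

Take coordinates with respect to the standard basis {E₁₁, E₁₂, E₂₁, E₂₂}.
The matrix [w₁|w₂|w₃|w₄] has determinant 82.
A nonzero determinant means the columns are linearly independent.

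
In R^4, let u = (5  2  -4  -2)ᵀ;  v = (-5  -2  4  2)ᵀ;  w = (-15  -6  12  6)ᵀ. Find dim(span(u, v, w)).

dim = 1

Row-reduce the 3×4 matrix with these as rows.
Reduction leaves 1 leading entry, giving rank 1.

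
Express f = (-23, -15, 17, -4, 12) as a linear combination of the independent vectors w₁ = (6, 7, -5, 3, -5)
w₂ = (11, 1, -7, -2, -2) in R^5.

f = -2w₁ - w₂

Set up the augmented matrix [w₁ | w₂ | f] and row-reduce.
Back-substitution yields (α₁, α₂) = (-2, -1).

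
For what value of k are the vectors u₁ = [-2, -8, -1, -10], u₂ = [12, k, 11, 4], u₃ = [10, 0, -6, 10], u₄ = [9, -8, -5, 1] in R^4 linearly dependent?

k = -8

The set is linearly dependent precisely when det[u₁; u₂; u₃; u₄] = 0.
Cofactor expansion gives det = -208*k - 1664.
Solving -208*k - 1664 = 0 yields k = -8.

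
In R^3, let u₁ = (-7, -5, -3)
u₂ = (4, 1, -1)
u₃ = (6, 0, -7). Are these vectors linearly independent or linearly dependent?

linearly independent

The matrix [u₁|u₂|u₃] has determinant -43.
A nonzero determinant means the columns are linearly independent.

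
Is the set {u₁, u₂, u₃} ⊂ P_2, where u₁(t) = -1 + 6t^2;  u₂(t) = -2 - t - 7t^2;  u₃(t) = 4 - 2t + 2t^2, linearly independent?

Write each element as a coordinate vector in ℝ³ using {1, t, t^2}.
Form the 3×3 matrix with these as columns; its determinant is 64.
A nonzero determinant means the columns are linearly independent.

linearly independent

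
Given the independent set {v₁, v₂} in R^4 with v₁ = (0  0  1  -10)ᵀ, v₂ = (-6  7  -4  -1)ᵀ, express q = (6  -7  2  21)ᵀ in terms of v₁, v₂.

Since v₁, v₂ are independent, the coefficients expressing q are uniquely determined by a linear system.
Row-reducing the augmented matrix gives the unique coefficients (α₁, α₂) = (-2, -1).

q = -2v₁ - v₂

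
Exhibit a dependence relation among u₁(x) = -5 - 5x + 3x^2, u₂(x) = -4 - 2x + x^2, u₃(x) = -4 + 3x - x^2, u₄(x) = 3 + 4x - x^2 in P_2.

Write each element as a vector in ℝ³ using {1, x, x^2}.
Write the vectors as columns of a matrix and find a nonzero vector in its null space.
The free variable yields coefficients (1, -3, 1, -1) (any nonzero multiple also works).

u₁ - 3u₂ + u₃ - u₄ = 0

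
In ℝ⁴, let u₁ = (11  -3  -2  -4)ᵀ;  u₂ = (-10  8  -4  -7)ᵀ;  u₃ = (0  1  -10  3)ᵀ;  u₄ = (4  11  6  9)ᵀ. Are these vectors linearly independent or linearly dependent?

Place the vectors as rows of a 4×4 matrix and reduce to echelon form.
The reduction yields 4 nonzero rows, so the rank is 4.
Since rank = 4 (the number of vectors), the set is linearly independent.

linearly independent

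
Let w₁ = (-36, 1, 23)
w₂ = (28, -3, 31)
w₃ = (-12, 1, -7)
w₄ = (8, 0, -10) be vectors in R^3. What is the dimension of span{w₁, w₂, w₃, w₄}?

Row-reduce the 4×3 matrix with these as rows.
Exactly 2 pivots survive; hence the rank is 2.
(With 4 elements in a 3-dimensional space the rank is at most 3.)

dim = 2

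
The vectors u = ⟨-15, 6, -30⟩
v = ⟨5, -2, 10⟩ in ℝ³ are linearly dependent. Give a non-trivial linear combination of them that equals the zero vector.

Row-reduce the matrix with u, v as columns; the null space gives the coefficients.
The free variable yields coefficients (1, 3) (any nonzero multiple also works).

u + 3v = 0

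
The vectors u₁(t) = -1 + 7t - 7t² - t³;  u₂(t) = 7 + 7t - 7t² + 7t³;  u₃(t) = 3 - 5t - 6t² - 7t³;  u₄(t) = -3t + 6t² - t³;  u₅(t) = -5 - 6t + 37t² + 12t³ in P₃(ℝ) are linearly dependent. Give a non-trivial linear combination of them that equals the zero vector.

u₁ + 2u₃ - 3u₄ + u₅ = 0

Take coordinates with respect to {1, t, …, t³}.
Write the vectors as columns of a matrix and find a nonzero vector in its null space.
A generator of the null space is (1, 0, 2, -3, 1).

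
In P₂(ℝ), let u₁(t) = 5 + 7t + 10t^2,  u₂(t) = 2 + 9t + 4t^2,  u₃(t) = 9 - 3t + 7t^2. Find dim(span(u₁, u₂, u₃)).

3

Represent each element by its coordinate vector in ℝ³.
Put the 3×3 matrix [u₁|u₂|u₃] into echelon form.
Reduction leaves 3 leading entries, giving rank 3.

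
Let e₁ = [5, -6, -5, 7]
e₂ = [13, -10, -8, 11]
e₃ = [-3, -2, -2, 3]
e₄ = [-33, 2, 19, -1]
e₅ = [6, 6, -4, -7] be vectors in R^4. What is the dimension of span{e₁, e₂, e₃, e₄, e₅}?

Put the 4×5 matrix [e₁|e₂|e₃|e₄|e₅] into echelon form.
Exactly 3 pivots survive; hence the rank is 3.
(With 5 elements in a 4-dimensional space the rank is at most 4.)

3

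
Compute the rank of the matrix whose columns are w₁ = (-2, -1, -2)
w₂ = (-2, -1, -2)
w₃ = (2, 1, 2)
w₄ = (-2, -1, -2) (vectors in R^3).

Form the matrix with w₁, w₂, w₃, w₄ as columns and reduce.
The echelon form has 1 nonzero row, so the rank is 1.
(With 4 elements in a 3-dimensional space the rank is at most 3.)

1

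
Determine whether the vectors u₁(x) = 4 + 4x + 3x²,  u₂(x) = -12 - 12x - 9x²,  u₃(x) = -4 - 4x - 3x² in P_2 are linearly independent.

linearly dependent

Write each element as a coordinate vector in ℝ³ using {1, x, x²}.
The matrix [u₁|u₂|u₃] has determinant 0.
A zero determinant means the columns are linearly dependent.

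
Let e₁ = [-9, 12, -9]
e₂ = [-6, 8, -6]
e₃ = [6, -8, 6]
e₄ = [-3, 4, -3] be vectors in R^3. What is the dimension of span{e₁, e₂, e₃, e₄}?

1

Put the 3×4 matrix [e₁|e₂|e₃|e₄] into echelon form.
The echelon form has 1 nonzero row, so the rank is 1.
(With 4 elements in a 3-dimensional space the rank is at most 3.)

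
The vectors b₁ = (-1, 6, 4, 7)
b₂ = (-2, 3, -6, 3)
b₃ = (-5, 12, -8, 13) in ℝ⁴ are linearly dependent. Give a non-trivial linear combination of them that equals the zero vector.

Row-reduce the matrix with b₁, b₂, b₃ as columns; the null space gives the coefficients.
A generator of the null space is (1, 2, -1).

b₁ + 2b₂ - b₃ = 0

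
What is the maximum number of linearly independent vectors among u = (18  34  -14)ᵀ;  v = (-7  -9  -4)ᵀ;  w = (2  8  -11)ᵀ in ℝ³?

Put the 3×3 matrix [u|v|w] into echelon form.
The echelon form has 2 nonzero rows, so the rank is 2.

2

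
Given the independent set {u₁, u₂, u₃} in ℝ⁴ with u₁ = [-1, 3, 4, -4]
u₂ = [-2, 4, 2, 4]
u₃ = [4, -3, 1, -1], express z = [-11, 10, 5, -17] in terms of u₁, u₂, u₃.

Since u₁, u₂, u₃ are independent, the coefficients expressing z are uniquely determined by a linear system.
Back-substitution yields (c₁, c₂, c₃) = (3, -2, -3).

z = 3u₁ - 2u₂ - 3u₃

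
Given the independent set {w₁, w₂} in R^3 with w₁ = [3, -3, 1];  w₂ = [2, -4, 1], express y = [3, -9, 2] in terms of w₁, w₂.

Since w₁, w₂ are independent, the coefficients expressing y are uniquely determined by a linear system.
Row-reducing the augmented matrix gives the unique coefficients (c₁, c₂) = (-1, 3).

y = -w₁ + 3w₂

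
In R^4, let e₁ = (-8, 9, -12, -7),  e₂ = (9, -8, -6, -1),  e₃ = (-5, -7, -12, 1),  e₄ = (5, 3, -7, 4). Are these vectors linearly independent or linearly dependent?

Place the vectors as rows of a 4×4 matrix and reduce to echelon form.
The reduction yields 4 nonzero rows, so the rank is 4.
Since rank = 4 (the number of vectors), the set is linearly independent.

linearly independent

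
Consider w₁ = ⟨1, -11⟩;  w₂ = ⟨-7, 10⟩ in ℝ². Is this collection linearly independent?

linearly independent

The matrix [w₁|w₂] has determinant -67.
A nonzero determinant means the columns are linearly independent.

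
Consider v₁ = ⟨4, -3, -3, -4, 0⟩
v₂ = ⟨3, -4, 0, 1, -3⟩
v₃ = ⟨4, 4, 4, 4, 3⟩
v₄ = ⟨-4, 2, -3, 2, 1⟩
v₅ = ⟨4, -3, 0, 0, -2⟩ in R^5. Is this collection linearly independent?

Form the 5×5 matrix with these as columns; its determinant is 310.
A nonzero determinant means the columns are linearly independent.

linearly independent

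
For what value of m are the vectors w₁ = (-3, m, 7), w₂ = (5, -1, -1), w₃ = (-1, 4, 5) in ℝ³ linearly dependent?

The set is linearly dependent precisely when det[w₁; w₂; w₃] = 0.
The determinant works out to 136 - 24*m.
Setting this to zero gives m = 17/3.

m = 17/3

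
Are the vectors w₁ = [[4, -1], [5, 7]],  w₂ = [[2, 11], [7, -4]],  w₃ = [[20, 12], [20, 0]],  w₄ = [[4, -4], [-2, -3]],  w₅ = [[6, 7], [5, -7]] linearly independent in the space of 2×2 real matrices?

Write each element as a coordinate vector in ℝ⁴ using {E₁₁, E₁₂, E₂₁, E₂₂}.
There are 5 vectors in a 4-dimensional space, so they cannot be linearly independent.

linearly dependent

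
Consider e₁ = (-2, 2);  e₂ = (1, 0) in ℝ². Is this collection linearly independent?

Row-reduce the matrix whose columns are e₁, e₂.
The reduction yields 2 nonzero rows, so the rank is 2.
Since rank = 2 (the number of vectors), the set is linearly independent.

linearly independent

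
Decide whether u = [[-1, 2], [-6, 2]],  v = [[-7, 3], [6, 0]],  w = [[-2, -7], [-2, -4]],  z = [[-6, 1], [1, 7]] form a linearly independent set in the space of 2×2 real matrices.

linearly independent

Write each element as a coordinate vector in ℝ⁴ using {E₁₁, E₁₂, E₂₁, E₂₂}.
Form the 4×4 matrix with these as columns; its determinant is -3036.
A nonzero determinant means the columns are linearly independent.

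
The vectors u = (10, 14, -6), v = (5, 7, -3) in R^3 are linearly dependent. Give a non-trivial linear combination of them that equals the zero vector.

u - 2v = 0

Solve the homogeneous system with u, v as columns by row-reducing the coefficient matrix.
The free variable yields coefficients (1, -2) (any nonzero multiple also works).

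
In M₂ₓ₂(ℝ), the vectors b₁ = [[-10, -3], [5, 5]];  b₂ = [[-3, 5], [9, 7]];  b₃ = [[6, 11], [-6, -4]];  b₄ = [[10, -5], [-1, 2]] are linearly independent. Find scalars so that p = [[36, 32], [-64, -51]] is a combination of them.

p = -b₁ - 4b₂ + 4b₃ - b₄

Identify each element with its coordinate vector in ℝ⁴ via {E₁₁, E₁₂, E₂₁, E₂₂}.
Since b₁, b₂, b₃, b₄ are independent, the coefficients expressing p are uniquely determined by a linear system.
The system has the unique solution (α₁, …, α₄) = (-1, -4, 4, -1).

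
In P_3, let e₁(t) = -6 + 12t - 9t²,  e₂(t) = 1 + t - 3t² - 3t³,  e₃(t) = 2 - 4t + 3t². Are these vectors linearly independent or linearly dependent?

Take coordinates with respect to the standard basis {1, t, …, t³}.
One vector is a scalar multiple of another, so the set is dependent.

linearly dependent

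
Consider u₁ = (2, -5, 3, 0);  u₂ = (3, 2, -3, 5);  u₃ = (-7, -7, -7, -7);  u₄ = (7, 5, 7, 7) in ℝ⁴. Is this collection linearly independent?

linearly independent

The matrix [u₁|u₂|u₃|u₄] has determinant -140.
A nonzero determinant means the columns are linearly independent.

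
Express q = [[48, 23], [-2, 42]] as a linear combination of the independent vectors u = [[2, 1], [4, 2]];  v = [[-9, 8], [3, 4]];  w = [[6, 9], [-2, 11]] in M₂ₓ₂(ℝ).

Work in coordinates with respect to the standard basis {E₁₁, E₁₂, E₂₁, E₂₂}.
Solve the system with u, v, w as columns and q as the right-hand side.
Back-substitution yields (c₁, c₂, c₃) = (3, -2, 4).

q = 3u - 2v + 4w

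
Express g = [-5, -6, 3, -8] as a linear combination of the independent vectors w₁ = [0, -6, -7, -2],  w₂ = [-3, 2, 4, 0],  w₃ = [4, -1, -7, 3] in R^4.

g = w₁ - w₂ - 2w₃

Solve the system with w₁, w₂, w₃ as columns and g as the right-hand side.
Row-reducing the augmented matrix gives the unique coefficients (c₁, c₂, c₃) = (1, -1, -2).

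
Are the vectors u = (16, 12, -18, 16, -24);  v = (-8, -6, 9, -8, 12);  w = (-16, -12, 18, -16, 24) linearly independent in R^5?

linearly dependent

One vector is a scalar multiple of another, so the set is dependent.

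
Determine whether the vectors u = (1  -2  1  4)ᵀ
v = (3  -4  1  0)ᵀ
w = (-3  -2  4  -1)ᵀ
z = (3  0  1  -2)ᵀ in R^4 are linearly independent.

linearly independent

Place the vectors as rows of a 4×4 matrix and reduce to echelon form.
The reduction yields 4 nonzero rows, so the rank is 4.
Since rank = 4 (the number of vectors), the set is linearly independent.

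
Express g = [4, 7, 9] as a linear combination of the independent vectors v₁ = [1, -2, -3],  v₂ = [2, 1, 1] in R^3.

g = -2v₁ + 3v₂

Set up the augmented matrix [v₁ | v₂ | g] and row-reduce.
The system has the unique solution (c₁, c₂) = (-2, 3).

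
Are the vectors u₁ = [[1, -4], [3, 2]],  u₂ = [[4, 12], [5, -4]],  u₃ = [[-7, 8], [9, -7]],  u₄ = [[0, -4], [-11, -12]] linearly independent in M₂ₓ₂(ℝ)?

Take coordinates with respect to the standard basis {E₁₁, E₁₂, E₂₁, E₂₂}.
Place the vectors as rows of a 4×4 matrix and reduce to echelon form.
The reduction yields 4 nonzero rows, so the rank is 4.
Since rank = 4 (the number of vectors), the set is linearly independent.

linearly independent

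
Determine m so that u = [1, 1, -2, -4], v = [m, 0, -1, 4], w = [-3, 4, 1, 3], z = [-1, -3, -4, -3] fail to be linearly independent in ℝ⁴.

m = -5

The vectors are dependent exactly when the determinant of the matrix with rows u, v, w, z vanishes.
Cofactor expansion gives det = -55*m - 275.
Setting this to zero gives m = -5.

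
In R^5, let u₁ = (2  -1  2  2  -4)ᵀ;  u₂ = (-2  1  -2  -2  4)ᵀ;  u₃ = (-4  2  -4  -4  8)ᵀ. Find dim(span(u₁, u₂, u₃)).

Row-reduce the 3×5 matrix with these as rows.
Exactly 1 pivot survives; hence the rank is 1.

1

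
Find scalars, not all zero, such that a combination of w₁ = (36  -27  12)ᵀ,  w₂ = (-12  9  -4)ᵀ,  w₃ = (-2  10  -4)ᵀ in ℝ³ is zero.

w₁ + 3w₂ = 0

Row-reduce the matrix with w₁, w₂, w₃ as columns; the null space gives the coefficients.
One solution (up to scaling) is (1, 3, 0).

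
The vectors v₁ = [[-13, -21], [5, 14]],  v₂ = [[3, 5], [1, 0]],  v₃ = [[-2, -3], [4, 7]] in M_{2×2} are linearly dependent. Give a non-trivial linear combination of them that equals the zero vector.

v₁ + 3v₂ - 2v₃ = 0

Write each element as a vector in ℝ⁴ using {E₁₁, E₁₂, E₂₁, E₂₂}.
Row-reduce the matrix with v₁, v₂, v₃ as columns; the null space gives the coefficients.
The free variable yields coefficients (1, 3, -2) (any nonzero multiple also works).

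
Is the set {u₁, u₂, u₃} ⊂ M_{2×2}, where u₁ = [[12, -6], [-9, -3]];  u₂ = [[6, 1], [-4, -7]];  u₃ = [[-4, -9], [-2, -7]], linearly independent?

linearly independent

Write each element as a coordinate vector in ℝ⁴ using {E₁₁, E₁₂, E₂₁, E₂₂}.
Place the vectors as rows of a 3×4 matrix and reduce to echelon form.
The reduction yields 3 nonzero rows, so the rank is 3.
Since rank = 3 (the number of vectors), the set is linearly independent.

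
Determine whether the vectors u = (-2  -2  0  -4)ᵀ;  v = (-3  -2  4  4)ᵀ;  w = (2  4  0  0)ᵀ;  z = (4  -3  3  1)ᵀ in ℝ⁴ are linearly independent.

The matrix [u|v|w|z] has determinant -480.
A nonzero determinant means the columns are linearly independent.

linearly independent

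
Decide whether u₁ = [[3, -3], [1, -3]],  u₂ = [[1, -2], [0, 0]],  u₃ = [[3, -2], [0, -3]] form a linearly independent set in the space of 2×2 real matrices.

Write each element as a coordinate vector in ℝ⁴ using {E₁₁, E₁₂, E₂₁, E₂₂}.
Place the vectors as rows of a 3×4 matrix and reduce to echelon form.
The reduction yields 3 nonzero rows, so the rank is 3.
Since rank = 3 (the number of vectors), the set is linearly independent.

linearly independent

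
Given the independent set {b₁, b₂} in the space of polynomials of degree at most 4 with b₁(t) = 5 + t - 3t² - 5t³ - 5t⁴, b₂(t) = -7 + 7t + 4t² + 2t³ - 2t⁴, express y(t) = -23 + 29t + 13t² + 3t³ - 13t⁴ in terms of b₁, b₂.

Work in coordinates with respect to the standard basis {1, t, …, t⁴}.
Write y = c₁b₁ + c₂b₂ and equate components.
The system has the unique solution (c₁, c₂) = (1, 4).

y = b₁ + 4b₂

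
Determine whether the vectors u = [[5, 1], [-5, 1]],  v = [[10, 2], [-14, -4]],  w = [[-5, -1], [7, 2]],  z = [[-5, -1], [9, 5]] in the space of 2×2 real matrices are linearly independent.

Write each element as a coordinate vector in ℝ⁴ using {E₁₁, E₁₂, E₂₁, E₂₂}.
One vector is a scalar multiple of another, so the set is dependent.

linearly dependent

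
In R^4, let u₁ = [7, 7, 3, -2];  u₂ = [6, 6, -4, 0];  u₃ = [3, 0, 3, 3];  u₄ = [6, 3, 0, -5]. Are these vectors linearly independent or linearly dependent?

linearly independent

Place the vectors as rows of a 4×4 matrix and reduce to echelon form.
The reduction yields 4 nonzero rows, so the rank is 4.
Since rank = 4 (the number of vectors), the set is linearly independent.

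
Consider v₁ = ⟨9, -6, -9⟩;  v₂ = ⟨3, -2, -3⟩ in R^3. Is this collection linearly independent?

Place the vectors as rows of a 2×3 matrix and reduce to echelon form.
The reduction yields 1 nonzero row, so the rank is 1.
Since rank 1 < 2, the set is linearly dependent.

linearly dependent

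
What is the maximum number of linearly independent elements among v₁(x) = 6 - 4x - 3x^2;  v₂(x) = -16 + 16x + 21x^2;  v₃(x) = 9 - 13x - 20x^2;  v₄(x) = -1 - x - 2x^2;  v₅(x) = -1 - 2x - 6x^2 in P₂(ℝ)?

3

Use coordinates relative to {1, x, x^2}.
Form the matrix with v₁, v₂, v₃, v₄, v₅ as columns and reduce.
Exactly 3 pivots survive; hence the rank is 3.
(With 5 elements in a 3-dimensional space the rank is at most 3.)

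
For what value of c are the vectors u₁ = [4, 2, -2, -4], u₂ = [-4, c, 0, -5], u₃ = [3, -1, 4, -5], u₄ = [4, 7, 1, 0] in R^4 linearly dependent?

c = -53/4

The set is linearly dependent precisely when det[u₁; u₂; u₃; u₄] = 0.
The determinant works out to 112*c + 1484.
This vanishes exactly when c = -53/4.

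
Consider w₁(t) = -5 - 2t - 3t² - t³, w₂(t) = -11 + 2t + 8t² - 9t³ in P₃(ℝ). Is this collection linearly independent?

Take coordinates with respect to the standard basis {1, t, …, t³}.
Row-reduce the matrix whose columns are w₁, w₂.
The reduction yields 2 nonzero rows, so the rank is 2.
Since rank = 2 (the number of vectors), the set is linearly independent.

linearly independent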